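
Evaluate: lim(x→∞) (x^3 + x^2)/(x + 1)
This is an ∞/∞ indeterminate form.

Apply L'Hôpital's rule: differentiate numerator and denominator separately.
  f(x) = x^3 + x^2   ⇒   f'(x) = 3·x^2 + 2·x
  g(x) = x + 1   ⇒   g'(x) = 1
  lim(x→∞) f'(x)/g'(x) = lim(x→∞) (3·x^2 + 2·x)/(1)
  = ∞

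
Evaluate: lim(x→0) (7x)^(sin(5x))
This is an exponential indeterminate form.

For exponential indeterminate forms, take the natural log:
  Let L = lim(x→0) (7x)^(sin(5x))
  Then ln(L) = lim(x→0) [exponent × ln(base)]
  Evaluate using L'Hôpital or standard limits, then exponentiate.
  L = 1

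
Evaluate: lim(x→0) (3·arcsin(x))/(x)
This is a 0/0 indeterminate form.

Apply L'Hôpital's rule: differentiate numerator and denominator separately.
  f(x) = 3·asin(x)   ⇒   f'(x) = 3/sqrt(1 - x^2)
  g(x) = x   ⇒   g'(x) = 1
  lim(x→0) f'(x)/g'(x) = lim(x→0) (3/sqrt(1 - x^2))/(1)
  = 3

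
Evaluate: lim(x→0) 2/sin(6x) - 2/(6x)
This is an ∞-∞ indeterminate form.

Combine fractions or rationalize to convert ∞-∞ to 0/0 form:
  lim(x→0) 2/sin(6x) - 2/(6x) = 0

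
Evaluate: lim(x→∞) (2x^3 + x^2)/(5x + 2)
This is an ∞/∞ indeterminate form.

Apply L'Hôpital's rule: differentiate numerator and denominator separately.
  f(x) = 2·x^3 + x^2   ⇒   f'(x) = 6·x^2 + 2·x
  g(x) = 5·x + 2   ⇒   g'(x) = 5
  lim(x→∞) f'(x)/g'(x) = lim(x→∞) (6·x^2 + 2·x)/(5)
  = ∞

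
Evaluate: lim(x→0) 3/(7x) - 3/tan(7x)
This is an ∞-∞ indeterminate form.

Combine fractions or rationalize to convert ∞-∞ to 0/0 form:
  lim(x→0) 3/(7x) - 3/tan(7x) = 0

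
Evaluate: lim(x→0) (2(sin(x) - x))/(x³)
This is a 0/0 indeterminate form.

Apply L'Hôpital's rule: differentiate numerator and denominator separately.
  f(x) = -2·x + 2·sin(x)   ⇒   f'(x) = 2·cos(x) - 2
  g(x) = x^3   ⇒   g'(x) = 3·x^2
  lim(x→0) f'(x)/g'(x) = lim(x→0) (2·cos(x) - 2)/(3·x^2)
  = -1/3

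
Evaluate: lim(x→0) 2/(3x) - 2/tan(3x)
This is an ∞-∞ indeterminate form.

Combine fractions or rationalize to convert ∞-∞ to 0/0 form:
  lim(x→0) 2/(3x) - 2/tan(3x) = 0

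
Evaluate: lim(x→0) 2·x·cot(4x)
This is a 0·∞ indeterminate form.

Rewrite 0·∞ as a quotient (0/0 or ∞/∞ form), then apply L'Hôpital's rule:
  lim(x→0) 2·x·cot(4x) = 1/2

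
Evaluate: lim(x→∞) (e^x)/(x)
This is an ∞/∞ indeterminate form.

Apply L'Hôpital's rule: differentiate numerator and denominator separately.
  f(x) = e^(x)   ⇒   f'(x) = e^(x)
  g(x) = x   ⇒   g'(x) = 1
  lim(x→∞) f'(x)/g'(x) = lim(x→∞) (e^(x))/(1)
  = ∞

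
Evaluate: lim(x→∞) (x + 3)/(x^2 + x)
This is an ∞/∞ indeterminate form.

Apply L'Hôpital's rule: differentiate numerator and denominator separately.
  f(x) = x + 3   ⇒   f'(x) = 1
  g(x) = x^2 + x   ⇒   g'(x) = 2·x + 1
  lim(x→∞) f'(x)/g'(x) = lim(x→∞) (1)/(2·x + 1)
  = 0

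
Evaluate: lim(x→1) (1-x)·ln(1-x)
This is a 0·∞ indeterminate form.

Rewrite 0·∞ as a quotient (0/0 or ∞/∞ form), then apply L'Hôpital's rule:
  lim(x→1) (1-x)·ln(1-x) = 0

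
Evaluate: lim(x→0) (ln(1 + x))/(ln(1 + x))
This is a 0/0 indeterminate form.

Apply L'Hôpital's rule: differentiate numerator and denominator separately.
  f(x) = ln(x + 1)   ⇒   f'(x) = 1/(x + 1)
  g(x) = ln(x + 1)   ⇒   g'(x) = 1/(x + 1)
  lim(x→0) f'(x)/g'(x) = lim(x→0) (1/(x + 1))/(1/(x + 1))
  = 1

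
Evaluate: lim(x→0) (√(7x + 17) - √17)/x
This is a standard limit.

Factor or rationalize the expression:
  lim(x→0) (√(7x + 17) - √17)/x = 7·sqrt(17)/34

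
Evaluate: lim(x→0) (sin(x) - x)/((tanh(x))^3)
This is a 0/0 indeterminate form.

Apply L'Hôpital's rule: differentiate numerator and denominator separately.
  f(x) = -x + sin(x)   ⇒   f'(x) = cos(x) - 1
  g(x) = tanh(x)^3   ⇒   g'(x) = (3 - 3·tanh(x)^2)·tanh(x)^2
  lim(x→0) f'(x)/g'(x) = lim(x→0) (cos(x) - 1)/((3 - 3·tanh(x)^2)·tanh(x)^2)
  = -1/6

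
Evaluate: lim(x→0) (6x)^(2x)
This is an exponential indeterminate form.

For exponential indeterminate forms, take the natural log:
  Let L = lim(x→0) (6x)^(2x)
  Then ln(L) = lim(x→0) [exponent × ln(base)]
  Evaluate using L'Hôpital or standard limits, then exponentiate.
  L = 1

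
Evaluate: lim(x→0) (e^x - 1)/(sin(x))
This is a 0/0 indeterminate form.

Apply L'Hôpital's rule: differentiate numerator and denominator separately.
  f(x) = e^(x) - 1   ⇒   f'(x) = e^(x)
  g(x) = sin(x)   ⇒   g'(x) = cos(x)
  lim(x→0) f'(x)/g'(x) = lim(x→0) (e^(x))/(cos(x))
  = 1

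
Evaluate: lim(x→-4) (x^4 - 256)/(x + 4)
This is a standard limit.

Factor or rationalize the expression:
  lim(x→-4) (x^4 - 256)/(x + 4) = -256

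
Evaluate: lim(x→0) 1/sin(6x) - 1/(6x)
This is an ∞-∞ indeterminate form.

Combine fractions or rationalize to convert ∞-∞ to 0/0 form:
  lim(x→0) 1/sin(6x) - 1/(6x) = 0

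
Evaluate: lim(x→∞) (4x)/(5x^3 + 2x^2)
This is an ∞/∞ indeterminate form.

Apply L'Hôpital's rule: differentiate numerator and denominator separately.
  f(x) = 4·x   ⇒   f'(x) = 4
  g(x) = 5·x^3 + 2·x^2   ⇒   g'(x) = 15·x^2 + 4·x
  lim(x→∞) f'(x)/g'(x) = lim(x→∞) (4)/(15·x^2 + 4·x)
  = 0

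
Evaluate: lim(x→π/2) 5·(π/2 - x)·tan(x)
This is a 0·∞ indeterminate form.

Rewrite 0·∞ as a quotient (0/0 or ∞/∞ form), then apply L'Hôpital's rule:
  lim(x→π/2) 5·(π/2 - x)·tan(x) = 5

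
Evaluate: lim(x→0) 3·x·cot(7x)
This is a 0·∞ indeterminate form.

Rewrite 0·∞ as a quotient (0/0 or ∞/∞ form), then apply L'Hôpital's rule:
  lim(x→0) 3·x·cot(7x) = 3/7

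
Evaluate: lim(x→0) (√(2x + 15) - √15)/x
This is a standard limit.

Factor or rationalize the expression:
  lim(x→0) (√(2x + 15) - √15)/x = sqrt(15)/15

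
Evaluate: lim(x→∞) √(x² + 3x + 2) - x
This is an ∞-∞ indeterminate form.

Combine fractions or rationalize to convert ∞-∞ to 0/0 form:
  lim(x→∞) √(x² + 3x + 2) - x = 3/2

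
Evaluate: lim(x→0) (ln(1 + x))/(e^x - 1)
This is a 0/0 indeterminate form.

Apply L'Hôpital's rule: differentiate numerator and denominator separately.
  f(x) = ln(x + 1)   ⇒   f'(x) = 1/(x + 1)
  g(x) = e^(x) - 1   ⇒   g'(x) = e^(x)
  lim(x→0) f'(x)/g'(x) = lim(x→0) (1/(x + 1))/(e^(x))
  = 1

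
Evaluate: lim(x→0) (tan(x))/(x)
This is a 0/0 indeterminate form.

Apply L'Hôpital's rule: differentiate numerator and denominator separately.
  f(x) = tan(x)   ⇒   f'(x) = tan(x)^2 + 1
  g(x) = x   ⇒   g'(x) = 1
  lim(x→0) f'(x)/g'(x) = lim(x→0) (tan(x)^2 + 1)/(1)
  = 1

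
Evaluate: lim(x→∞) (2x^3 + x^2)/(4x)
This is an ∞/∞ indeterminate form.

Apply L'Hôpital's rule: differentiate numerator and denominator separately.
  f(x) = 2·x^3 + x^2   ⇒   f'(x) = 6·x^2 + 2·x
  g(x) = 4·x   ⇒   g'(x) = 4
  lim(x→∞) f'(x)/g'(x) = lim(x→∞) (6·x^2 + 2·x)/(4)
  = ∞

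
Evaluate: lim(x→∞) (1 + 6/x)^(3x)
This is an exponential indeterminate form.

For exponential indeterminate forms, take the natural log:
  Let L = lim(x→∞) (1 + 6/x)^(3x)
  Then ln(L) = lim(x→∞) [exponent × ln(base)]
  Evaluate using L'Hôpital or standard limits, then exponentiate.
  L = e^(18)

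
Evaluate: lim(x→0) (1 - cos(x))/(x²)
This is a 0/0 indeterminate form.

Apply L'Hôpital's rule: differentiate numerator and denominator separately.
  f(x) = 1 - cos(x)   ⇒   f'(x) = sin(x)
  g(x) = x^2   ⇒   g'(x) = 2·x
  lim(x→0) f'(x)/g'(x) = lim(x→0) (sin(x))/(2·x)
  = 1/2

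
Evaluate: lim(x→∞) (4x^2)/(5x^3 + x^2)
This is an ∞/∞ indeterminate form.

Apply L'Hôpital's rule: differentiate numerator and denominator separately.
  f(x) = 4·x^2   ⇒   f'(x) = 8·x
  g(x) = 5·x^3 + x^2   ⇒   g'(x) = 15·x^2 + 2·x
  lim(x→∞) f'(x)/g'(x) = lim(x→∞) (8·x)/(15·x^2 + 2·x)
  = 0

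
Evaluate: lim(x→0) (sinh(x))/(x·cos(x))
This is a 0/0 indeterminate form.

Apply L'Hôpital's rule: differentiate numerator and denominator separately.
  f(x) = sinh(x)   ⇒   f'(x) = cosh(x)
  g(x) = x·cos(x)   ⇒   g'(x) = -x·sin(x) + cos(x)
  lim(x→0) f'(x)/g'(x) = lim(x→0) (cosh(x))/(-x·sin(x) + cos(x))
  = 1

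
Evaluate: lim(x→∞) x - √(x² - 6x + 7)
This is an ∞-∞ indeterminate form.

Combine fractions or rationalize to convert ∞-∞ to 0/0 form:
  lim(x→∞) x - √(x² - 6x + 7) = 3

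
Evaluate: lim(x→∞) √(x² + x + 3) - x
This is an ∞-∞ indeterminate form.

Combine fractions or rationalize to convert ∞-∞ to 0/0 form:
  lim(x→∞) √(x² + x + 3) - x = 1/2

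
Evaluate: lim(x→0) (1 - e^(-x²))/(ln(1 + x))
This is a 0/0 indeterminate form.

Apply L'Hôpital's rule: differentiate numerator and denominator separately.
  f(x) = 1 - e^(-x^2)   ⇒   f'(x) = 2·x·e^(-x^2)
  g(x) = ln(x + 1)   ⇒   g'(x) = 1/(x + 1)
  lim(x→0) f'(x)/g'(x) = lim(x→0) (2·x·e^(-x^2))/(1/(x + 1))
  = 0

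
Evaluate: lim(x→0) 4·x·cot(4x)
This is a 0·∞ indeterminate form.

Rewrite 0·∞ as a quotient (0/0 or ∞/∞ form), then apply L'Hôpital's rule:
  lim(x→0) 4·x·cot(4x) = 1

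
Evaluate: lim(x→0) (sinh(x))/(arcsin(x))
This is a 0/0 indeterminate form.

Apply L'Hôpital's rule: differentiate numerator and denominator separately.
  f(x) = sinh(x)   ⇒   f'(x) = cosh(x)
  g(x) = asin(x)   ⇒   g'(x) = 1/sqrt(1 - x^2)
  lim(x→0) f'(x)/g'(x) = lim(x→0) (cosh(x))/(1/sqrt(1 - x^2))
  = 1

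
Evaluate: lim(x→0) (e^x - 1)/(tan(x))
This is a 0/0 indeterminate form.

Apply L'Hôpital's rule: differentiate numerator and denominator separately.
  f(x) = e^(x) - 1   ⇒   f'(x) = e^(x)
  g(x) = tan(x)   ⇒   g'(x) = tan(x)^2 + 1
  lim(x→0) f'(x)/g'(x) = lim(x→0) (e^(x))/(tan(x)^2 + 1)
  = 1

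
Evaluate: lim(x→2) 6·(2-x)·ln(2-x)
This is a 0·∞ indeterminate form.

Rewrite 0·∞ as a quotient (0/0 or ∞/∞ form), then apply L'Hôpital's rule:
  lim(x→2) 6·(2-x)·ln(2-x) = 0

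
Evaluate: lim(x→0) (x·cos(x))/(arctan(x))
This is a 0/0 indeterminate form.

Apply L'Hôpital's rule: differentiate numerator and denominator separately.
  f(x) = x·cos(x)   ⇒   f'(x) = -x·sin(x) + cos(x)
  g(x) = atan(x)   ⇒   g'(x) = 1/(x^2 + 1)
  lim(x→0) f'(x)/g'(x) = lim(x→0) (-x·sin(x) + cos(x))/(1/(x^2 + 1))
  = 1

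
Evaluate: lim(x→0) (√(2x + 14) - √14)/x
This is a standard limit.

Factor or rationalize the expression:
  lim(x→0) (√(2x + 14) - √14)/x = sqrt(14)/14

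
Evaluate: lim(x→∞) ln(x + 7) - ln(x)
This is an ∞-∞ indeterminate form.

Combine fractions or rationalize to convert ∞-∞ to 0/0 form:
  lim(x→∞) ln(x + 7) - ln(x) = 0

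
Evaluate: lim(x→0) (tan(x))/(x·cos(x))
This is a 0/0 indeterminate form.

Apply L'Hôpital's rule: differentiate numerator and denominator separately.
  f(x) = tan(x)   ⇒   f'(x) = tan(x)^2 + 1
  g(x) = x·cos(x)   ⇒   g'(x) = -x·sin(x) + cos(x)
  lim(x→0) f'(x)/g'(x) = lim(x→0) (tan(x)^2 + 1)/(-x·sin(x) + cos(x))
  = 1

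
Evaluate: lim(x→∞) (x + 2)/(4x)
This is an ∞/∞ indeterminate form.

Apply L'Hôpital's rule: differentiate numerator and denominator separately.
  f(x) = x + 2   ⇒   f'(x) = 1
  g(x) = 4·x   ⇒   g'(x) = 4
  lim(x→∞) f'(x)/g'(x) = lim(x→∞) (1)/(4)
  = 1/4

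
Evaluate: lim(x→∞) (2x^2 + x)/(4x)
This is an ∞/∞ indeterminate form.

Apply L'Hôpital's rule: differentiate numerator and denominator separately.
  f(x) = 2·x^2 + x   ⇒   f'(x) = 4·x + 1
  g(x) = 4·x   ⇒   g'(x) = 4
  lim(x→∞) f'(x)/g'(x) = lim(x→∞) (4·x + 1)/(4)
  = ∞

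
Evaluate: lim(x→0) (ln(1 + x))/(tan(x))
This is a 0/0 indeterminate form.

Apply L'Hôpital's rule: differentiate numerator and denominator separately.
  f(x) = ln(x + 1)   ⇒   f'(x) = 1/(x + 1)
  g(x) = tan(x)   ⇒   g'(x) = tan(x)^2 + 1
  lim(x→0) f'(x)/g'(x) = lim(x→0) (1/(x + 1))/(tan(x)^2 + 1)
  = 1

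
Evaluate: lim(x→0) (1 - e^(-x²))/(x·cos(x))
This is a 0/0 indeterminate form.

Apply L'Hôpital's rule: differentiate numerator and denominator separately.
  f(x) = 1 - e^(-x^2)   ⇒   f'(x) = 2·x·e^(-x^2)
  g(x) = x·cos(x)   ⇒   g'(x) = -x·sin(x) + cos(x)
  lim(x→0) f'(x)/g'(x) = lim(x→0) (2·x·e^(-x^2))/(-x·sin(x) + cos(x))
  = 0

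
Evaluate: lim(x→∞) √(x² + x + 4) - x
This is an ∞-∞ indeterminate form.

Combine fractions or rationalize to convert ∞-∞ to 0/0 form:
  lim(x→∞) √(x² + x + 4) - x = 1/2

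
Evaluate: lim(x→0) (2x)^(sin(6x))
This is an exponential indeterminate form.

For exponential indeterminate forms, take the natural log:
  Let L = lim(x→0) (2x)^(sin(6x))
  Then ln(L) = lim(x→0) [exponent × ln(base)]
  Evaluate using L'Hôpital or standard limits, then exponentiate.
  L = 1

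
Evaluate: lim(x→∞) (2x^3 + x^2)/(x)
This is an ∞/∞ indeterminate form.

Apply L'Hôpital's rule: differentiate numerator and denominator separately.
  f(x) = 2·x^3 + x^2   ⇒   f'(x) = 6·x^2 + 2·x
  g(x) = x   ⇒   g'(x) = 1
  lim(x→∞) f'(x)/g'(x) = lim(x→∞) (6·x^2 + 2·x)/(1)
  = ∞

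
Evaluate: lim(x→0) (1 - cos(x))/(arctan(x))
This is a 0/0 indeterminate form.

Apply L'Hôpital's rule: differentiate numerator and denominator separately.
  f(x) = 1 - cos(x)   ⇒   f'(x) = sin(x)
  g(x) = atan(x)   ⇒   g'(x) = 1/(x^2 + 1)
  lim(x→0) f'(x)/g'(x) = lim(x→0) (sin(x))/(1/(x^2 + 1))
  = 0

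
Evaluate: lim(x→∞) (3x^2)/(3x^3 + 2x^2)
This is an ∞/∞ indeterminate form.

Apply L'Hôpital's rule: differentiate numerator and denominator separately.
  f(x) = 3·x^2   ⇒   f'(x) = 6·x
  g(x) = 3·x^3 + 2·x^2   ⇒   g'(x) = 9·x^2 + 4·x
  lim(x→∞) f'(x)/g'(x) = lim(x→∞) (6·x)/(9·x^2 + 4·x)
  = 0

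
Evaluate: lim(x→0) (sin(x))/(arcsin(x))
This is a 0/0 indeterminate form.

Apply L'Hôpital's rule: differentiate numerator and denominator separately.
  f(x) = sin(x)   ⇒   f'(x) = cos(x)
  g(x) = asin(x)   ⇒   g'(x) = 1/sqrt(1 - x^2)
  lim(x→0) f'(x)/g'(x) = lim(x→0) (cos(x))/(1/sqrt(1 - x^2))
  = 1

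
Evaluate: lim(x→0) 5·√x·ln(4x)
This is a 0·∞ indeterminate form.

Rewrite 0·∞ as a quotient (0/0 or ∞/∞ form), then apply L'Hôpital's rule:
  lim(x→0) 5·√x·ln(4x) = 0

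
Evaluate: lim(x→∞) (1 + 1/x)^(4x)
This is an exponential indeterminate form.

For exponential indeterminate forms, take the natural log:
  Let L = lim(x→∞) (1 + 1/x)^(4x)
  Then ln(L) = lim(x→∞) [exponent × ln(base)]
  Evaluate using L'Hôpital or standard limits, then exponentiate.
  L = e^(4)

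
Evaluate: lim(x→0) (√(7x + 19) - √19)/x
This is a standard limit.

Factor or rationalize the expression:
  lim(x→0) (√(7x + 19) - √19)/x = 7·sqrt(19)/38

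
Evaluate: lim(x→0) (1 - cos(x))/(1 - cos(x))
This is a 0/0 indeterminate form.

Apply L'Hôpital's rule: differentiate numerator and denominator separately.
  f(x) = 1 - cos(x)   ⇒   f'(x) = sin(x)
  g(x) = 1 - cos(x)   ⇒   g'(x) = sin(x)
  lim(x→0) f'(x)/g'(x) = lim(x→0) (sin(x))/(sin(x))
  = 1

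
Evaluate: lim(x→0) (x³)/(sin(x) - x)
This is a 0/0 indeterminate form.

Apply L'Hôpital's rule: differentiate numerator and denominator separately.
  f(x) = x^3   ⇒   f'(x) = 3·x^2
  g(x) = -x + sin(x)   ⇒   g'(x) = cos(x) - 1
  lim(x→0) f'(x)/g'(x) = lim(x→0) (3·x^2)/(cos(x) - 1)
  = -6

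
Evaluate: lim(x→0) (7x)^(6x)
This is an exponential indeterminate form.

For exponential indeterminate forms, take the natural log:
  Let L = lim(x→0) (7x)^(6x)
  Then ln(L) = lim(x→0) [exponent × ln(base)]
  Evaluate using L'Hôpital or standard limits, then exponentiate.
  L = 1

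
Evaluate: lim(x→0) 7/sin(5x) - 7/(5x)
This is an ∞-∞ indeterminate form.

Combine fractions or rationalize to convert ∞-∞ to 0/0 form:
  lim(x→0) 7/sin(5x) - 7/(5x) = 0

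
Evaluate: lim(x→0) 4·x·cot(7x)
This is a 0·∞ indeterminate form.

Rewrite 0·∞ as a quotient (0/0 or ∞/∞ form), then apply L'Hôpital's rule:
  lim(x→0) 4·x·cot(7x) = 4/7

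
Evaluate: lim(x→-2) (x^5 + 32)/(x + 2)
This is a standard limit.

Factor or rationalize the expression:
  lim(x→-2) (x^5 + 32)/(x + 2) = 80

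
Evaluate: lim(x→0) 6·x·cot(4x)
This is a 0·∞ indeterminate form.

Rewrite 0·∞ as a quotient (0/0 or ∞/∞ form), then apply L'Hôpital's rule:
  lim(x→0) 6·x·cot(4x) = 3/2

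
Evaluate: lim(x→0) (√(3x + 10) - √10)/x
This is a standard limit.

Factor or rationalize the expression:
  lim(x→0) (√(3x + 10) - √10)/x = 3·sqrt(10)/20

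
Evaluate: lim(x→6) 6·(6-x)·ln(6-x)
This is a 0·∞ indeterminate form.

Rewrite 0·∞ as a quotient (0/0 or ∞/∞ form), then apply L'Hôpital's rule:
  lim(x→6) 6·(6-x)·ln(6-x) = 0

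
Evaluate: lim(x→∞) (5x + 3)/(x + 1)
This is an ∞/∞ indeterminate form.

Apply L'Hôpital's rule: differentiate numerator and denominator separately.
  f(x) = 5·x + 3   ⇒   f'(x) = 5
  g(x) = x + 1   ⇒   g'(x) = 1
  lim(x→∞) f'(x)/g'(x) = lim(x→∞) (5)/(1)
  = 5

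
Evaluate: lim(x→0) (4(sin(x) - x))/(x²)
This is a 0/0 indeterminate form.

Apply L'Hôpital's rule: differentiate numerator and denominator separately.
  f(x) = -4·x + 4·sin(x)   ⇒   f'(x) = 4·cos(x) - 4
  g(x) = x^2   ⇒   g'(x) = 2·x
  lim(x→0) f'(x)/g'(x) = lim(x→0) (4·cos(x) - 4)/(2·x)
  = 0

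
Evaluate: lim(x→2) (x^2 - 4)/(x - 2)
This is a standard limit.

Factor or rationalize the expression:
  lim(x→2) (x^2 - 4)/(x - 2) = 4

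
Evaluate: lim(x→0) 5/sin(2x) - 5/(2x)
This is an ∞-∞ indeterminate form.

Combine fractions or rationalize to convert ∞-∞ to 0/0 form:
  lim(x→0) 5/sin(2x) - 5/(2x) = 0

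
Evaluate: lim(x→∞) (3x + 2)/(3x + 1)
This is an ∞/∞ indeterminate form.

Apply L'Hôpital's rule: differentiate numerator and denominator separately.
  f(x) = 3·x + 2   ⇒   f'(x) = 3
  g(x) = 3·x + 1   ⇒   g'(x) = 3
  lim(x→∞) f'(x)/g'(x) = lim(x→∞) (3)/(3)
  = 1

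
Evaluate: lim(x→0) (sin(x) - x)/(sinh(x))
This is a 0/0 indeterminate form.

Apply L'Hôpital's rule: differentiate numerator and denominator separately.
  f(x) = -x + sin(x)   ⇒   f'(x) = cos(x) - 1
  g(x) = sinh(x)   ⇒   g'(x) = cosh(x)
  lim(x→0) f'(x)/g'(x) = lim(x→0) (cos(x) - 1)/(cosh(x))
  = 0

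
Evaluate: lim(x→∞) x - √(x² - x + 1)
This is an ∞-∞ indeterminate form.

Combine fractions or rationalize to convert ∞-∞ to 0/0 form:
  lim(x→∞) x - √(x² - x + 1) = 1/2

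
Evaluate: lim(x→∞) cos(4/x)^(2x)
This is an exponential indeterminate form.

For exponential indeterminate forms, take the natural log:
  Let L = lim(x→∞) cos(4/x)^(2x)
  Then ln(L) = lim(x→∞) [exponent × ln(base)]
  Evaluate using L'Hôpital or standard limits, then exponentiate.
  L = 1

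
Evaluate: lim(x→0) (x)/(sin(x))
This is a 0/0 indeterminate form.

Apply L'Hôpital's rule: differentiate numerator and denominator separately.
  f(x) = x   ⇒   f'(x) = 1
  g(x) = sin(x)   ⇒   g'(x) = cos(x)
  lim(x→0) f'(x)/g'(x) = lim(x→0) (1)/(cos(x))
  = 1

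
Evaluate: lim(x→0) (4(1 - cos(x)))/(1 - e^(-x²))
This is a 0/0 indeterminate form.

Apply L'Hôpital's rule: differentiate numerator and denominator separately.
  f(x) = 4 - 4·cos(x)   ⇒   f'(x) = 4·sin(x)
  g(x) = 1 - e^(-x^2)   ⇒   g'(x) = 2·x·e^(-x^2)
  lim(x→0) f'(x)/g'(x) = lim(x→0) (4·sin(x))/(2·x·e^(-x^2))
  = 2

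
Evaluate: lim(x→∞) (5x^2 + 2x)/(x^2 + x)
This is an ∞/∞ indeterminate form.

Apply L'Hôpital's rule: differentiate numerator and denominator separately.
  f(x) = 5·x^2 + 2·x   ⇒   f'(x) = 10·x + 2
  g(x) = x^2 + x   ⇒   g'(x) = 2·x + 1
  lim(x→∞) f'(x)/g'(x) = lim(x→∞) (10·x + 2)/(2·x + 1)
  = 5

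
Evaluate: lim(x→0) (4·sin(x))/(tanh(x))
This is a 0/0 indeterminate form.

Apply L'Hôpital's rule: differentiate numerator and denominator separately.
  f(x) = 4·sin(x)   ⇒   f'(x) = 4·cos(x)
  g(x) = tanh(x)   ⇒   g'(x) = 1 - tanh(x)^2
  lim(x→0) f'(x)/g'(x) = lim(x→0) (4·cos(x))/(1 - tanh(x)^2)
  = 4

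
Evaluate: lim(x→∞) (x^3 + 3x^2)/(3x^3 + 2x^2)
This is an ∞/∞ indeterminate form.

Apply L'Hôpital's rule: differentiate numerator and denominator separately.
  f(x) = x^3 + 3·x^2   ⇒   f'(x) = 3·x^2 + 6·x
  g(x) = 3·x^3 + 2·x^2   ⇒   g'(x) = 9·x^2 + 4·x
  lim(x→∞) f'(x)/g'(x) = lim(x→∞) (3·x^2 + 6·x)/(9·x^2 + 4·x)
  = 1/3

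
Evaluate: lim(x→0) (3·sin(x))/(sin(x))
This is a 0/0 indeterminate form.

Apply L'Hôpital's rule: differentiate numerator and denominator separately.
  f(x) = 3·sin(x)   ⇒   f'(x) = 3·cos(x)
  g(x) = sin(x)   ⇒   g'(x) = cos(x)
  lim(x→0) f'(x)/g'(x) = lim(x→0) (3·cos(x))/(cos(x))
  = 3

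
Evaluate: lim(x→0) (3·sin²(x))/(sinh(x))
This is a 0/0 indeterminate form.

Apply L'Hôpital's rule: differentiate numerator and denominator separately.
  f(x) = 3·sin(x)^2   ⇒   f'(x) = 6·sin(x)·cos(x)
  g(x) = sinh(x)   ⇒   g'(x) = cosh(x)
  lim(x→0) f'(x)/g'(x) = lim(x→0) (6·sin(x)·cos(x))/(cosh(x))
  = 0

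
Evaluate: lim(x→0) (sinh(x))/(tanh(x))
This is a 0/0 indeterminate form.

Apply L'Hôpital's rule: differentiate numerator and denominator separately.
  f(x) = sinh(x)   ⇒   f'(x) = cosh(x)
  g(x) = tanh(x)   ⇒   g'(x) = 1 - tanh(x)^2
  lim(x→0) f'(x)/g'(x) = lim(x→0) (cosh(x))/(1 - tanh(x)^2)
  = 1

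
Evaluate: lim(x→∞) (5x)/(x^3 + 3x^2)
This is an ∞/∞ indeterminate form.

Apply L'Hôpital's rule: differentiate numerator and denominator separately.
  f(x) = 5·x   ⇒   f'(x) = 5
  g(x) = x^3 + 3·x^2   ⇒   g'(x) = 3·x^2 + 6·x
  lim(x→∞) f'(x)/g'(x) = lim(x→∞) (5)/(3·x^2 + 6·x)
  = 0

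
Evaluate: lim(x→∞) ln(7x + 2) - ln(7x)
This is an ∞-∞ indeterminate form.

Combine fractions or rationalize to convert ∞-∞ to 0/0 form:
  lim(x→∞) ln(7x + 2) - ln(7x) = 0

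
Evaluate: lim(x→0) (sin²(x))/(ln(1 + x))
This is a 0/0 indeterminate form.

Apply L'Hôpital's rule: differentiate numerator and denominator separately.
  f(x) = sin(x)^2   ⇒   f'(x) = 2·sin(x)·cos(x)
  g(x) = ln(x + 1)   ⇒   g'(x) = 1/(x + 1)
  lim(x→0) f'(x)/g'(x) = lim(x→0) (2·sin(x)·cos(x))/(1/(x + 1))
  = 0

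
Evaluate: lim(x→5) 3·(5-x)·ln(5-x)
This is a 0·∞ indeterminate form.

Rewrite 0·∞ as a quotient (0/0 or ∞/∞ form), then apply L'Hôpital's rule:
  lim(x→5) 3·(5-x)·ln(5-x) = 0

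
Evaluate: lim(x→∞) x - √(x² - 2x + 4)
This is an ∞-∞ indeterminate form.

Combine fractions or rationalize to convert ∞-∞ to 0/0 form:
  lim(x→∞) x - √(x² - 2x + 4) = 1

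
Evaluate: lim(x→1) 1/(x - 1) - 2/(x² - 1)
This is an ∞-∞ indeterminate form.

Combine fractions or rationalize to convert ∞-∞ to 0/0 form:
  lim(x→1) 1/(x - 1) - 2/(x² - 1) = 1/2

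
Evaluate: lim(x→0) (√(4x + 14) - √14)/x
This is a standard limit.

Factor or rationalize the expression:
  lim(x→0) (√(4x + 14) - √14)/x = sqrt(14)/7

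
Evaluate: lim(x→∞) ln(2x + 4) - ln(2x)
This is an ∞-∞ indeterminate form.

Combine fractions or rationalize to convert ∞-∞ to 0/0 form:
  lim(x→∞) ln(2x + 4) - ln(2x) = 0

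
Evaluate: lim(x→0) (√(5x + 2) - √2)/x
This is a standard limit.

Factor or rationalize the expression:
  lim(x→0) (√(5x + 2) - √2)/x = 5·sqrt(2)/4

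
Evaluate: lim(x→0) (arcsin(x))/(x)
This is a 0/0 indeterminate form.

Apply L'Hôpital's rule: differentiate numerator and denominator separately.
  f(x) = asin(x)   ⇒   f'(x) = 1/sqrt(1 - x^2)
  g(x) = x   ⇒   g'(x) = 1
  lim(x→0) f'(x)/g'(x) = lim(x→0) (1/sqrt(1 - x^2))/(1)
  = 1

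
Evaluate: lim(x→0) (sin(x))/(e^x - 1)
This is a 0/0 indeterminate form.

Apply L'Hôpital's rule: differentiate numerator and denominator separately.
  f(x) = sin(x)   ⇒   f'(x) = cos(x)
  g(x) = e^(x) - 1   ⇒   g'(x) = e^(x)
  lim(x→0) f'(x)/g'(x) = lim(x→0) (cos(x))/(e^(x))
  = 1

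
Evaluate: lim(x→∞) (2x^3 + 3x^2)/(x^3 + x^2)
This is an ∞/∞ indeterminate form.

Apply L'Hôpital's rule: differentiate numerator and denominator separately.
  f(x) = 2·x^3 + 3·x^2   ⇒   f'(x) = 6·x^2 + 6·x
  g(x) = x^3 + x^2   ⇒   g'(x) = 3·x^2 + 2·x
  lim(x→∞) f'(x)/g'(x) = lim(x→∞) (6·x^2 + 6·x)/(3·x^2 + 2·x)
  = 2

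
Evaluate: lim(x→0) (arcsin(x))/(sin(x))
This is a 0/0 indeterminate form.

Apply L'Hôpital's rule: differentiate numerator and denominator separately.
  f(x) = asin(x)   ⇒   f'(x) = 1/sqrt(1 - x^2)
  g(x) = sin(x)   ⇒   g'(x) = cos(x)
  lim(x→0) f'(x)/g'(x) = lim(x→0) (1/sqrt(1 - x^2))/(cos(x))
  = 1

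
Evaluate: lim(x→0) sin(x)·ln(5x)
This is a 0·∞ indeterminate form.

Rewrite 0·∞ as a quotient (0/0 or ∞/∞ form), then apply L'Hôpital's rule:
  lim(x→0) sin(x)·ln(5x) = 0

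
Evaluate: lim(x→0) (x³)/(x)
This is a 0/0 indeterminate form.

Apply L'Hôpital's rule: differentiate numerator and denominator separately.
  f(x) = x^3   ⇒   f'(x) = 3·x^2
  g(x) = x   ⇒   g'(x) = 1
  lim(x→0) f'(x)/g'(x) = lim(x→0) (3·x^2)/(1)
  = 0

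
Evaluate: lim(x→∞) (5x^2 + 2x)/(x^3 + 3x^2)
This is an ∞/∞ indeterminate form.

Apply L'Hôpital's rule: differentiate numerator and denominator separately.
  f(x) = 5·x^2 + 2·x   ⇒   f'(x) = 10·x + 2
  g(x) = x^3 + 3·x^2   ⇒   g'(x) = 3·x^2 + 6·x
  lim(x→∞) f'(x)/g'(x) = lim(x→∞) (10·x + 2)/(3·x^2 + 6·x)
  = 0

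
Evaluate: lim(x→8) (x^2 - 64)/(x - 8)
This is a standard limit.

Factor or rationalize the expression:
  lim(x→8) (x^2 - 64)/(x - 8) = 16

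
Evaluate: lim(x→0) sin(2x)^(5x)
This is an exponential indeterminate form.

For exponential indeterminate forms, take the natural log:
  Let L = lim(x→0) sin(2x)^(5x)
  Then ln(L) = lim(x→0) [exponent × ln(base)]
  Evaluate using L'Hôpital or standard limits, then exponentiate.
  L = 1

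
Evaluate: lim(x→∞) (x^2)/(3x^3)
This is an ∞/∞ indeterminate form.

Apply L'Hôpital's rule: differentiate numerator and denominator separately.
  f(x) = x^2   ⇒   f'(x) = 2·x
  g(x) = 3·x^3   ⇒   g'(x) = 9·x^2
  lim(x→∞) f'(x)/g'(x) = lim(x→∞) (2·x)/(9·x^2)
  = 0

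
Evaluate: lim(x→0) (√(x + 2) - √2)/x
This is a standard limit.

Factor or rationalize the expression:
  lim(x→0) (√(x + 2) - √2)/x = sqrt(2)/4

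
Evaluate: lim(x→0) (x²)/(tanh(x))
This is a 0/0 indeterminate form.

Apply L'Hôpital's rule: differentiate numerator and denominator separately.
  f(x) = x^2   ⇒   f'(x) = 2·x
  g(x) = tanh(x)   ⇒   g'(x) = 1 - tanh(x)^2
  lim(x→0) f'(x)/g'(x) = lim(x→0) (2·x)/(1 - tanh(x)^2)
  = 0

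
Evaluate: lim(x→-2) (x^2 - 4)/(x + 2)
This is a standard limit.

Factor or rationalize the expression:
  lim(x→-2) (x^2 - 4)/(x + 2) = -4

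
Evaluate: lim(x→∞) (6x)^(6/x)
This is an exponential indeterminate form.

For exponential indeterminate forms, take the natural log:
  Let L = lim(x→∞) (6x)^(6/x)
  Then ln(L) = lim(x→∞) [exponent × ln(base)]
  Evaluate using L'Hôpital or standard limits, then exponentiate.
  L = 1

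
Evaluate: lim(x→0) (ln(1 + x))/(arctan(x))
This is a 0/0 indeterminate form.

Apply L'Hôpital's rule: differentiate numerator and denominator separately.
  f(x) = ln(x + 1)   ⇒   f'(x) = 1/(x + 1)
  g(x) = atan(x)   ⇒   g'(x) = 1/(x^2 + 1)
  lim(x→0) f'(x)/g'(x) = lim(x→0) (1/(x + 1))/(1/(x^2 + 1))
  = 1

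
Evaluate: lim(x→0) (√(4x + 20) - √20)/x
This is a standard limit.

Factor or rationalize the expression:
  lim(x→0) (√(4x + 20) - √20)/x = sqrt(5)/5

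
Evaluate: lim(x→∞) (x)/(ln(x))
This is an ∞/∞ indeterminate form.

Apply L'Hôpital's rule: differentiate numerator and denominator separately.
  f(x) = x   ⇒   f'(x) = 1
  g(x) = ln(x)   ⇒   g'(x) = 1/x
  lim(x→∞) f'(x)/g'(x) = lim(x→∞) (1)/(1/x)
  = ∞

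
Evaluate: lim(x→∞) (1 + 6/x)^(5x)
This is an exponential indeterminate form.

For exponential indeterminate forms, take the natural log:
  Let L = lim(x→∞) (1 + 6/x)^(5x)
  Then ln(L) = lim(x→∞) [exponent × ln(base)]
  Evaluate using L'Hôpital or standard limits, then exponentiate.
  L = e^(30)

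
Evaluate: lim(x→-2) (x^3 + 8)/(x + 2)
This is a standard limit.

Factor or rationalize the expression:
  lim(x→-2) (x^3 + 8)/(x + 2) = 12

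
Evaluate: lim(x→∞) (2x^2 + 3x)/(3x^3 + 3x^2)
This is an ∞/∞ indeterminate form.

Apply L'Hôpital's rule: differentiate numerator and denominator separately.
  f(x) = 2·x^2 + 3·x   ⇒   f'(x) = 4·x + 3
  g(x) = 3·x^3 + 3·x^2   ⇒   g'(x) = 9·x^2 + 6·x
  lim(x→∞) f'(x)/g'(x) = lim(x→∞) (4·x + 3)/(9·x^2 + 6·x)
  = 0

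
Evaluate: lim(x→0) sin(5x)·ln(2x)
This is a 0·∞ indeterminate form.

Rewrite 0·∞ as a quotient (0/0 or ∞/∞ form), then apply L'Hôpital's rule:
  lim(x→0) sin(5x)·ln(2x) = 0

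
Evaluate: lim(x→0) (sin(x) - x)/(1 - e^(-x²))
This is a 0/0 indeterminate form.

Apply L'Hôpital's rule: differentiate numerator and denominator separately.
  f(x) = -x + sin(x)   ⇒   f'(x) = cos(x) - 1
  g(x) = 1 - e^(-x^2)   ⇒   g'(x) = 2·x·e^(-x^2)
  lim(x→0) f'(x)/g'(x) = lim(x→0) (cos(x) - 1)/(2·x·e^(-x^2))
  = 0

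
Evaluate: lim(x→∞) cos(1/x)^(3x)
This is an exponential indeterminate form.

For exponential indeterminate forms, take the natural log:
  Let L = lim(x→∞) cos(1/x)^(3x)
  Then ln(L) = lim(x→∞) [exponent × ln(base)]
  Evaluate using L'Hôpital or standard limits, then exponentiate.
  L = 1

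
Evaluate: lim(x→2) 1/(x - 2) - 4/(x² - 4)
This is an ∞-∞ indeterminate form.

Combine fractions or rationalize to convert ∞-∞ to 0/0 form:
  lim(x→2) 1/(x - 2) - 4/(x² - 4) = 1/4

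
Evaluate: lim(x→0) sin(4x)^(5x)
This is an exponential indeterminate form.

For exponential indeterminate forms, take the natural log:
  Let L = lim(x→0) sin(4x)^(5x)
  Then ln(L) = lim(x→0) [exponent × ln(base)]
  Evaluate using L'Hôpital or standard limits, then exponentiate.
  L = 1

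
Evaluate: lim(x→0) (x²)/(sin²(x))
This is a 0/0 indeterminate form.

Apply L'Hôpital's rule: differentiate numerator and denominator separately.
  f(x) = x^2   ⇒   f'(x) = 2·x
  g(x) = sin(x)^2   ⇒   g'(x) = 2·sin(x)·cos(x)
  lim(x→0) f'(x)/g'(x) = lim(x→0) (2·x)/(2·sin(x)·cos(x))
  = 1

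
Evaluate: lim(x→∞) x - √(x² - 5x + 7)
This is an ∞-∞ indeterminate form.

Combine fractions or rationalize to convert ∞-∞ to 0/0 form:
  lim(x→∞) x - √(x² - 5x + 7) = 5/2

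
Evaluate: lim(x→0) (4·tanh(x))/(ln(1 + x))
This is a 0/0 indeterminate form.

Apply L'Hôpital's rule: differentiate numerator and denominator separately.
  f(x) = 4·tanh(x)   ⇒   f'(x) = 4 - 4·tanh(x)^2
  g(x) = ln(x + 1)   ⇒   g'(x) = 1/(x + 1)
  lim(x→0) f'(x)/g'(x) = lim(x→0) (4 - 4·tanh(x)^2)/(1/(x + 1))
  = 4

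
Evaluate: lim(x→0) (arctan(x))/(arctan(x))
This is a 0/0 indeterminate form.

Apply L'Hôpital's rule: differentiate numerator and denominator separately.
  f(x) = atan(x)   ⇒   f'(x) = 1/(x^2 + 1)
  g(x) = atan(x)   ⇒   g'(x) = 1/(x^2 + 1)
  lim(x→0) f'(x)/g'(x) = lim(x→0) (1/(x^2 + 1))/(1/(x^2 + 1))
  = 1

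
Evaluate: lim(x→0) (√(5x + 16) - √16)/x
This is a standard limit.

Factor or rationalize the expression:
  lim(x→0) (√(5x + 16) - √16)/x = 5/8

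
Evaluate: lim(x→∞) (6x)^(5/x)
This is an exponential indeterminate form.

For exponential indeterminate forms, take the natural log:
  Let L = lim(x→∞) (6x)^(5/x)
  Then ln(L) = lim(x→∞) [exponent × ln(base)]
  Evaluate using L'Hôpital or standard limits, then exponentiate.
  L = 1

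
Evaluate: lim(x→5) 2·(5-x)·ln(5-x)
This is a 0·∞ indeterminate form.

Rewrite 0·∞ as a quotient (0/0 or ∞/∞ form), then apply L'Hôpital's rule:
  lim(x→5) 2·(5-x)·ln(5-x) = 0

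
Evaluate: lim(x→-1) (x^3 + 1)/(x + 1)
This is a standard limit.

Factor or rationalize the expression:
  lim(x→-1) (x^3 + 1)/(x + 1) = 3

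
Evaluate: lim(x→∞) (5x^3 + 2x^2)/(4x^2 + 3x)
This is an ∞/∞ indeterminate form.

Apply L'Hôpital's rule: differentiate numerator and denominator separately.
  f(x) = 5·x^3 + 2·x^2   ⇒   f'(x) = 15·x^2 + 4·x
  g(x) = 4·x^2 + 3·x   ⇒   g'(x) = 8·x + 3
  lim(x→∞) f'(x)/g'(x) = lim(x→∞) (15·x^2 + 4·x)/(8·x + 3)
  = ∞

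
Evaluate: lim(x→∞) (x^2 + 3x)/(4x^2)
This is an ∞/∞ indeterminate form.

Apply L'Hôpital's rule: differentiate numerator and denominator separately.
  f(x) = x^2 + 3·x   ⇒   f'(x) = 2·x + 3
  g(x) = 4·x^2   ⇒   g'(x) = 8·x
  lim(x→∞) f'(x)/g'(x) = lim(x→∞) (2·x + 3)/(8·x)
  = 1/4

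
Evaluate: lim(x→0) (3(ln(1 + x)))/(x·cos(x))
This is a 0/0 indeterminate form.

Apply L'Hôpital's rule: differentiate numerator and denominator separately.
  f(x) = 3·ln(x + 1)   ⇒   f'(x) = 3/(x + 1)
  g(x) = x·cos(x)   ⇒   g'(x) = -x·sin(x) + cos(x)
  lim(x→0) f'(x)/g'(x) = lim(x→0) (3/(x + 1))/(-x·sin(x) + cos(x))
  = 3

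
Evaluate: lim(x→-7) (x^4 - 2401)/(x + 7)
This is a standard limit.

Factor or rationalize the expression:
  lim(x→-7) (x^4 - 2401)/(x + 7) = -1372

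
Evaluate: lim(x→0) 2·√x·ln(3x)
This is a 0·∞ indeterminate form.

Rewrite 0·∞ as a quotient (0/0 or ∞/∞ form), then apply L'Hôpital's rule:
  lim(x→0) 2·√x·ln(3x) = 0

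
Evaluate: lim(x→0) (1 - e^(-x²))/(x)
This is a 0/0 indeterminate form.

Apply L'Hôpital's rule: differentiate numerator and denominator separately.
  f(x) = 1 - e^(-x^2)   ⇒   f'(x) = 2·x·e^(-x^2)
  g(x) = x   ⇒   g'(x) = 1
  lim(x→0) f'(x)/g'(x) = lim(x→0) (2·x·e^(-x^2))/(1)
  = 0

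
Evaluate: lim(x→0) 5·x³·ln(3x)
This is a 0·∞ indeterminate form.

Rewrite 0·∞ as a quotient (0/0 or ∞/∞ form), then apply L'Hôpital's rule:
  lim(x→0) 5·x³·ln(3x) = 0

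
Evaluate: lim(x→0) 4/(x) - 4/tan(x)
This is an ∞-∞ indeterminate form.

Combine fractions or rationalize to convert ∞-∞ to 0/0 form:
  lim(x→0) 4/(x) - 4/tan(x) = 0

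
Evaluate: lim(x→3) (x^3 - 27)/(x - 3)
This is a standard limit.

Factor or rationalize the expression:
  lim(x→3) (x^3 - 27)/(x - 3) = 27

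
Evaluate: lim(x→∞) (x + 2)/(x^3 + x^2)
This is an ∞/∞ indeterminate form.

Apply L'Hôpital's rule: differentiate numerator and denominator separately.
  f(x) = x + 2   ⇒   f'(x) = 1
  g(x) = x^3 + x^2   ⇒   g'(x) = 3·x^2 + 2·x
  lim(x→∞) f'(x)/g'(x) = lim(x→∞) (1)/(3·x^2 + 2·x)
  = 0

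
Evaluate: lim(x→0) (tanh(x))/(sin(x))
This is a 0/0 indeterminate form.

Apply L'Hôpital's rule: differentiate numerator and denominator separately.
  f(x) = tanh(x)   ⇒   f'(x) = 1 - tanh(x)^2
  g(x) = sin(x)   ⇒   g'(x) = cos(x)
  lim(x→0) f'(x)/g'(x) = lim(x→0) (1 - tanh(x)^2)/(cos(x))
  = 1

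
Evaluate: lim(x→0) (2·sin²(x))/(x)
This is a 0/0 indeterminate form.

Apply L'Hôpital's rule: differentiate numerator and denominator separately.
  f(x) = 2·sin(x)^2   ⇒   f'(x) = 4·sin(x)·cos(x)
  g(x) = x   ⇒   g'(x) = 1
  lim(x→0) f'(x)/g'(x) = lim(x→0) (4·sin(x)·cos(x))/(1)
  = 0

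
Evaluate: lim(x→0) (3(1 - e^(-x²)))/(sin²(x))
This is a 0/0 indeterminate form.

Apply L'Hôpital's rule: differentiate numerator and denominator separately.
  f(x) = 3 - 3·e^(-x^2)   ⇒   f'(x) = 6·x·e^(-x^2)
  g(x) = sin(x)^2   ⇒   g'(x) = 2·sin(x)·cos(x)
  lim(x→0) f'(x)/g'(x) = lim(x→0) (6·x·e^(-x^2))/(2·sin(x)·cos(x))
  = 3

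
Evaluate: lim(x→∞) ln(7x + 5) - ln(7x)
This is an ∞-∞ indeterminate form.

Combine fractions or rationalize to convert ∞-∞ to 0/0 form:
  lim(x→∞) ln(7x + 5) - ln(7x) = 0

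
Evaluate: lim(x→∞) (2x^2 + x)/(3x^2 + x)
This is an ∞/∞ indeterminate form.

Apply L'Hôpital's rule: differentiate numerator and denominator separately.
  f(x) = 2·x^2 + x   ⇒   f'(x) = 4·x + 1
  g(x) = 3·x^2 + x   ⇒   g'(x) = 6·x + 1
  lim(x→∞) f'(x)/g'(x) = lim(x→∞) (4·x + 1)/(6·x + 1)
  = 2/3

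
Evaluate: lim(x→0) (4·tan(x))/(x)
This is a 0/0 indeterminate form.

Apply L'Hôpital's rule: differentiate numerator and denominator separately.
  f(x) = 4·tan(x)   ⇒   f'(x) = 4·tan(x)^2 + 4
  g(x) = x   ⇒   g'(x) = 1
  lim(x→0) f'(x)/g'(x) = lim(x→0) (4·tan(x)^2 + 4)/(1)
  = 4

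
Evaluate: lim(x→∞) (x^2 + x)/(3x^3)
This is an ∞/∞ indeterminate form.

Apply L'Hôpital's rule: differentiate numerator and denominator separately.
  f(x) = x^2 + x   ⇒   f'(x) = 2·x + 1
  g(x) = 3·x^3   ⇒   g'(x) = 9·x^2
  lim(x→∞) f'(x)/g'(x) = lim(x→∞) (2·x + 1)/(9·x^2)
  = 0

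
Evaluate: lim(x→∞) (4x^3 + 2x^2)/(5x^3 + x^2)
This is an ∞/∞ indeterminate form.

Apply L'Hôpital's rule: differentiate numerator and denominator separately.
  f(x) = 4·x^3 + 2·x^2   ⇒   f'(x) = 12·x^2 + 4·x
  g(x) = 5·x^3 + x^2   ⇒   g'(x) = 15·x^2 + 2·x
  lim(x→∞) f'(x)/g'(x) = lim(x→∞) (12·x^2 + 4·x)/(15·x^2 + 2·x)
  = 4/5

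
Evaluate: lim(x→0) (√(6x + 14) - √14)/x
This is a standard limit.

Factor or rationalize the expression:
  lim(x→0) (√(6x + 14) - √14)/x = 3·sqrt(14)/14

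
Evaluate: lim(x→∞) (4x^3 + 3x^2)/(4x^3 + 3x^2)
This is an ∞/∞ indeterminate form.

Apply L'Hôpital's rule: differentiate numerator and denominator separately.
  f(x) = 4·x^3 + 3·x^2   ⇒   f'(x) = 12·x^2 + 6·x
  g(x) = 4·x^3 + 3·x^2   ⇒   g'(x) = 12·x^2 + 6·x
  lim(x→∞) f'(x)/g'(x) = lim(x→∞) (12·x^2 + 6·x)/(12·x^2 + 6·x)
  = 1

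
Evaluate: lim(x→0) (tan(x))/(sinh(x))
This is a 0/0 indeterminate form.

Apply L'Hôpital's rule: differentiate numerator and denominator separately.
  f(x) = tan(x)   ⇒   f'(x) = tan(x)^2 + 1
  g(x) = sinh(x)   ⇒   g'(x) = cosh(x)
  lim(x→0) f'(x)/g'(x) = lim(x→0) (tan(x)^2 + 1)/(cosh(x))
  = 1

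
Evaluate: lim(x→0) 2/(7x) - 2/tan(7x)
This is an ∞-∞ indeterminate form.

Combine fractions or rationalize to convert ∞-∞ to 0/0 form:
  lim(x→0) 2/(7x) - 2/tan(7x) = 0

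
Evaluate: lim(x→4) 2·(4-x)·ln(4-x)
This is a 0·∞ indeterminate form.

Rewrite 0·∞ as a quotient (0/0 or ∞/∞ form), then apply L'Hôpital's rule:
  lim(x→4) 2·(4-x)·ln(4-x) = 0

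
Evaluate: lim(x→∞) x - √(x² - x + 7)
This is an ∞-∞ indeterminate form.

Combine fractions or rationalize to convert ∞-∞ to 0/0 form:
  lim(x→∞) x - √(x² - x + 7) = 1/2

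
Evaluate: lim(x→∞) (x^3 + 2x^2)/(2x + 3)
This is an ∞/∞ indeterminate form.

Apply L'Hôpital's rule: differentiate numerator and denominator separately.
  f(x) = x^3 + 2·x^2   ⇒   f'(x) = 3·x^2 + 4·x
  g(x) = 2·x + 3   ⇒   g'(x) = 2
  lim(x→∞) f'(x)/g'(x) = lim(x→∞) (3·x^2 + 4·x)/(2)
  = ∞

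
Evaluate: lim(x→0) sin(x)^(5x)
This is an exponential indeterminate form.

For exponential indeterminate forms, take the natural log:
  Let L = lim(x→0) sin(x)^(5x)
  Then ln(L) = lim(x→0) [exponent × ln(base)]
  Evaluate using L'Hôpital or standard limits, then exponentiate.
  L = 1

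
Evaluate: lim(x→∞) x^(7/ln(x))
This is an exponential indeterminate form.

For exponential indeterminate forms, take the natural log:
  Let L = lim(x→∞) x^(7/ln(x))
  Then ln(L) = lim(x→∞) [exponent × ln(base)]
  Evaluate using L'Hôpital or standard limits, then exponentiate.
  L = e^(7)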